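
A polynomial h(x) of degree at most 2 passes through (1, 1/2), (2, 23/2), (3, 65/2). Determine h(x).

h(x) = 5x^2 - 4x - 1/2

Write h(x) = ax^2 + bx + c. Substituting each data point gives a linear system:
  a + b + c = 1/2
  4a + 2b + c = 23/2
  9a + 3b + c = 65/2
Solving the system yields a = 5, b = -4, c = -1/2.
So h(x) = 5x^2 - 4x - 1/2.
Check: h(3) = 65/2. ✓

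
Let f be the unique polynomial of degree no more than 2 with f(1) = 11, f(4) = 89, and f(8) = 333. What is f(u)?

Write f(u) = au^2 + bu + c. Substituting each data point gives a linear system:
  a + b + c = 11
  16a + 4b + c = 89
  64a + 8b + c = 333
Solving the system yields a = 5, b = 1, c = 5.
So f(u) = 5u^2 + u + 5.
Check: f(4) = 89. ✓

f(u) = 5u^2 + u + 5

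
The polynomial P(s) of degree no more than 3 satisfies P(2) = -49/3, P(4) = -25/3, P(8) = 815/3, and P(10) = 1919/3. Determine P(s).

P(s) = s^3 - 3s^2 - 6s - 1/3

Using the Lagrange interpolation formula with nodes 2, 4, 8, 10:
  L_0(s) = (s - 4)(s - 8)(s - 10) / -96
  L_1(s) = (s - 2)(s - 8)(s - 10) / 48
  L_2(s) = (s - 2)(s - 4)(s - 10) / -48
  L_3(s) = (s - 2)(s - 4)(s - 8) / 96
Then P(s) = -49/3·L_0(s) - 25/3·L_1(s) + 815/3·L_2(s) + 1919/3·L_3(s).
Expanding and collecting terms gives P(s) = s^3 - 3s^2 - 6s - 1/3.
Check: P(2) = -49/3. ✓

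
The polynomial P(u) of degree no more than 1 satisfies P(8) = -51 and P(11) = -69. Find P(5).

Write P(u) = au + b. Substituting each data point gives a linear system:
  8a + b = -51
  11a + b = -69
Solving the system yields a = -6, b = -3.
So P(u) = -6u - 3.
Then P(5) = -33.

-33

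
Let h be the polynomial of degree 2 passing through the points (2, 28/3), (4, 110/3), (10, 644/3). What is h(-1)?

-5/3

Using the Lagrange interpolation formula with nodes 2, 4, 10:
  L_0(t) = (t - 4)(t - 10) / 16
  L_1(t) = (t - 2)(t - 10) / -12
  L_2(t) = (t - 2)(t - 4) / 48
Then h(t) = 28/3·L_0(t) + 110/3·L_1(t) + 644/3·L_2(t).
Expanding and collecting terms gives h(t) = 2t^2 + (5/3)t - 2.
Evaluating at t = -1: h(-1) = -5/3.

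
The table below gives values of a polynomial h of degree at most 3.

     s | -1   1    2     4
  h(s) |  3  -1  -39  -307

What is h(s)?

Using the Lagrange interpolation formula with nodes -1, 1, 2, 4:
  L_0(s) = (s - 1)(s - 2)(s - 4) / -30
  L_1(s) = (s + 1)(s - 2)(s - 4) / 6
  L_2(s) = (s + 1)(s - 1)(s - 4) / -6
  L_3(s) = (s + 1)(s - 1)(s - 2) / 30
Then h(s) = 3·L_0(s) - 1·L_1(s) - 39·L_2(s) - 307·L_3(s).
Expanding and collecting terms gives h(s) = -4s³ - 4s² + 2s + 5.
Check: h(4) = -307. ✓

h(s) = -4s^3 - 4s^2 + 2s + 5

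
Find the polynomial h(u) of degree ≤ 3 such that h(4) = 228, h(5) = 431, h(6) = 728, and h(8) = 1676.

Using the Lagrange interpolation formula with nodes 4, 5, 6, 8:
  L_0(u) = (u - 5)(u - 6)(u - 8) / -8
  L_1(u) = (u - 4)(u - 6)(u - 8) / 3
  L_2(u) = (u - 4)(u - 5)(u - 8) / -4
  L_3(u) = (u - 4)(u - 5)(u - 6) / 24
Then h(u) = 228·L_0(u) + 431·L_1(u) + 728·L_2(u) + 1676·L_3(u).
Expanding and collecting terms gives h(u) = 3u³ + 2u² + 2u - 4.
Check: h(5) = 431. ✓

h(u) = 3u^3 + 2u^2 + 2u - 4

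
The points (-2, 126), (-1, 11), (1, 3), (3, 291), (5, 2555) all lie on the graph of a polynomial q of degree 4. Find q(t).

q(t) = 5t^4 - 5t^3 + 2t^2 + t

Write q(t) = at^4 + bt^3 + ct^2 + dt + e. Substituting each data point gives a linear system:
  16a - 8b + 4c - 2d + e = 126
  a - b + c - d + e = 11
  a + b + c + d + e = 3
  81a + 27b + 9c + 3d + e = 291
  625a + 125b + 25c + 5d + e = 2555
Solving the system yields a = 5, b = -5, c = 2, d = 1, e = 0.
So q(t) = 5t⁴ - 5t³ + 2t² + t.
Check: q(-2) = 126. ✓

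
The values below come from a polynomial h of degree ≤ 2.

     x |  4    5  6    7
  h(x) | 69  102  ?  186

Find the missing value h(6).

141

On equispaced nodes a degree-2 polynomial has vanishing third forward difference, so
  - h(4) + 3·h(5) - 3·h(6) + h(7) = 0.
Substituting the known values and solving for h(6):
  -3·h(6) = -423
  h(6) = 141.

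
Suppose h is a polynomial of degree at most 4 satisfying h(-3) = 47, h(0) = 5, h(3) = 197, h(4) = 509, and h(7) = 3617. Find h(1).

Using the Lagrange interpolation formula with nodes -3, 0, 3, 4, 7:
  L_0(n) = n(n - 3)(n - 4)(n - 7) / 1260
  L_1(n) = (n + 3)(n - 3)(n - 4)(n - 7) / -252
  L_2(n) = (n + 3)n(n - 4)(n - 7) / 72
  L_3(n) = (n + 3)n(n - 3)(n - 7) / -84
  L_4(n) = (n + 3)n(n - 3)(n - 4) / 840
Then h(n) = 47·L_0(n) + 5·L_1(n) + 197·L_2(n) + 509·L_3(n) + 3617·L_4(n).
Expanding and collecting terms gives h(n) = n^4 + 3n^3 + 4n^2 - 2n + 5.
Evaluating at n = 1: h(1) = 11.

11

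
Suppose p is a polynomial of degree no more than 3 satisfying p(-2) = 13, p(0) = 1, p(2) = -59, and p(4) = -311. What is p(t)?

Write p(t) = at^3 + bt^2 + ct + d. Substituting each data point gives a linear system:
  -8a + 4b - 2c + d = 13
  d = 1
  8a + 4b + 2c + d = -59
  64a + 16b + 4c + d = -311
Solving the system yields a = -3, b = -6, c = -6, d = 1.
So p(t) = -3t³ - 6t² - 6t + 1.
Check: p(-2) = 13. ✓

p(t) = -3t^3 - 6t^2 - 6t + 1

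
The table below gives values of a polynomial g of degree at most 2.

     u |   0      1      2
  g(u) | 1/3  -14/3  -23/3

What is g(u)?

Write g(u) = au^2 + bu + c. Substituting each data point gives a linear system:
  c = 1/3
  a + b + c = -14/3
  4a + 2b + c = -23/3
Solving the system yields a = 1, b = -6, c = 1/3.
So g(u) = u^2 - 6u + 1/3.
Check: g(0) = 1/3. ✓

g(u) = u^2 - 6u + 1/3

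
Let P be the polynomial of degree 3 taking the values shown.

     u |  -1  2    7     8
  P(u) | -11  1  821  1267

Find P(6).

Write P(u) = au^3 + bu^2 + cu + d. Substituting each data point gives a linear system:
  -a + b - c + d = -11
  8a + 4b + 2c + d = 1
  343a + 49b + 7c + d = 821
  512a + 64b + 8c + d = 1267
Solving the system yields a = 3, b = -4, c = -1, d = -5.
So P(u) = 3u^3 - 4u^2 - u - 5.
Then P(6) = 493.

493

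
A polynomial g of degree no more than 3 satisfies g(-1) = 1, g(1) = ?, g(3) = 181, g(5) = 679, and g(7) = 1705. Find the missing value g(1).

19

The 4 known points determine the degree-3 polynomial uniquely.
Write g(s) = as^3 + bs^2 + cs + d. Substituting each data point gives a linear system:
  -a + b - c + d = 1
  27a + 9b + 3c + d = 181
  125a + 25b + 5c + d = 679
  343a + 49b + 7c + d = 1705
Solving the system yields a = 4, b = 6, c = 5, d = 4.
So g(s) = 4s^3 + 6s^2 + 5s + 4.
Then g(1) = 19.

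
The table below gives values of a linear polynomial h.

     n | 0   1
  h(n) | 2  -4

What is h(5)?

Using the Lagrange interpolation formula with nodes 0, 1:
  L_0(n) = (n - 1) / -1
  L_1(n) = n / 1
Then h(n) = 2·L_0(n) - 4·L_1(n).
Expanding and collecting terms gives h(n) = -6n + 2.
Evaluating at n = 5: h(5) = -28.

-28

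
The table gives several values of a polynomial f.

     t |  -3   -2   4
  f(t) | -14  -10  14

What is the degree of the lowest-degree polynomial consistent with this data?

1

Divided differences on the nodes -3, -2, 4:
  order 0: -14  -10  14
  order 1: 4  4
  order 2: 0
The order-1 divided differences are all 4 (nonzero) and every higher order vanishes, so the data lies on a polynomial of degree exactly 1.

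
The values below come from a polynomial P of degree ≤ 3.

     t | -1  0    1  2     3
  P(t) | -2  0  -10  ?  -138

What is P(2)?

-50

The 4 known points determine the degree-3 polynomial uniquely.
Write P(t) = at^3 + bt^2 + ct + d. Substituting each data point gives a linear system:
  -a + b - c + d = -2
  d = 0
  a + b + c + d = -10
  27a + 9b + 3c + d = -138
Solving the system yields a = -3, b = -6, c = -1, d = 0.
So P(t) = -3t^3 - 6t^2 - t.
Then P(2) = -50.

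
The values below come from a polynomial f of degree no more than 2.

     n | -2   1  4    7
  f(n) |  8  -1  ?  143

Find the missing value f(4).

The 3 known points determine the degree-2 polynomial uniquely.
Write f(n) = an^2 + bn + c. Substituting each data point gives a linear system:
  4a - 2b + c = 8
  a + b + c = -1
  49a + 7b + c = 143
Solving the system yields a = 3, b = 0, c = -4.
So f(n) = 3n² - 4.
Then f(4) = 44.

44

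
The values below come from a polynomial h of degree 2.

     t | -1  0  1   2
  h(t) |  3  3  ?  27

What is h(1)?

The 3 known points determine the degree-2 polynomial uniquely.
Write h(t) = at^2 + bt + c. Substituting each data point gives a linear system:
  a - b + c = 3
  c = 3
  4a + 2b + c = 27
Solving the system yields a = 4, b = 4, c = 3.
So h(t) = 4t² + 4t + 3.
Then h(1) = 11.

11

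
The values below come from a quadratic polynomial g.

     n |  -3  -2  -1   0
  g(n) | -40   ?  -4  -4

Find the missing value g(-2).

The 3 known points determine the degree-2 polynomial uniquely.
Write g(n) = an^2 + bn + c. Substituting each data point gives a linear system:
  9a - 3b + c = -40
  a - b + c = -4
  c = -4
Solving the system yields a = -6, b = -6, c = -4.
So g(n) = -6n^2 - 6n - 4.
Then g(-2) = -16.

-16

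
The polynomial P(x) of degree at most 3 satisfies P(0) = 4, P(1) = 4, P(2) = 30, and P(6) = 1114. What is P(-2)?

-62

Write P(x) = ax^3 + bx^2 + cx + d. Substituting each data point gives a linear system:
  d = 4
  a + b + c + d = 4
  8a + 4b + 2c + d = 30
  216a + 36b + 6c + d = 1114
Solving the system yields a = 6, b = -5, c = -1, d = 4.
So P(x) = 6x^3 - 5x^2 - x + 4.
Then P(-2) = -62.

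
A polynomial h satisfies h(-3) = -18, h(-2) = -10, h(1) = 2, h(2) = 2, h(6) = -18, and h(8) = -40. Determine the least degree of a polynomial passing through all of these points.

Divided differences on the nodes -3, -2, 1, 2, 6, 8:
  order 0: -18  -10  2  2  -18  -40
  order 1: 8  4  0  -5  -11
  order 2: -1  -1  -1  -1
  order 3: 0  0  0
  order 4: 0  0
  order 5: 0
The order-2 divided differences are all -1 (nonzero) and every higher order vanishes, so the data lies on a polynomial of degree exactly 2.

2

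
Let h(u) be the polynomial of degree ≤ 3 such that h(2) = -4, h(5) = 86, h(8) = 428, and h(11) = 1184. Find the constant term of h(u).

Write h(u) = au^3 + bu^2 + cu + d. Substituting each data point gives a linear system:
  8a + 4b + 2c + d = -4
  125a + 25b + 5c + d = 86
  512a + 64b + 8c + d = 428
  1331a + 121b + 11c + d = 1184
Solving the system yields a = 1, b = -1, c = -2, d = -4.
So h(u) = u³ - u² - 2u - 4.
The constant term is -4.

-4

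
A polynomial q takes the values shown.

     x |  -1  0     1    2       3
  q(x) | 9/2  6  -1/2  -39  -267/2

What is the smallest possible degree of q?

Forward differences of the values at x = -1, 0, 1, 2, 3:
  q  : 9/2  6  -1/2  -39  -267/2
  Δ  : 3/2  -13/2  -77/2  -189/2
  Δ^2: -8  -32  -56
  Δ^3: -24  -24
  Δ^4: 0
The third differences are constant (-24) and nonzero, while all higher differences vanish, so the minimal degree is 3.

3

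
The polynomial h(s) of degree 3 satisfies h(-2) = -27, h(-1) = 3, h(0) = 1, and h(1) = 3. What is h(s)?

h(s) = 6s^3 + 2s^2 - 6s + 1

Write h(s) = as^3 + bs^2 + cs + d. Substituting each data point gives a linear system:
  -8a + 4b - 2c + d = -27
  -a + b - c + d = 3
  d = 1
  a + b + c + d = 3
Solving the system yields a = 6, b = 2, c = -6, d = 1.
So h(s) = 6s³ + 2s² - 6s + 1.
Check: h(-1) = 3. ✓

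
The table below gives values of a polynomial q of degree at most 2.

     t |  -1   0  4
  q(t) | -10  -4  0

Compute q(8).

-28

Using the Lagrange interpolation formula with nodes -1, 0, 4:
  L_0(t) = t(t - 4) / 5
  L_1(t) = (t + 1)(t - 4) / -4
  L_2(t) = (t + 1)t / 20
Then q(t) = -10·L_0(t) - 4·L_1(t) + 0·L_2(t).
Expanding and collecting terms gives q(t) = -t^2 + 5t - 4.
Evaluating at t = 8: q(8) = -28.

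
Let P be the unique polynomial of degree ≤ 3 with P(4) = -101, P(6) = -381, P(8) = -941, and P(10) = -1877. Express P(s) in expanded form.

Using the Lagrange interpolation formula with nodes 4, 6, 8, 10:
  L_0(s) = (s - 6)(s - 8)(s - 10) / -48
  L_1(s) = (s - 4)(s - 8)(s - 10) / 16
  L_2(s) = (s - 4)(s - 6)(s - 10) / -16
  L_3(s) = (s - 4)(s - 6)(s - 8) / 48
Then P(s) = -101·L_0(s) - 381·L_1(s) - 941·L_2(s) - 1877·L_3(s).
Expanding and collecting terms gives P(s) = -2s^3 + s^2 + 2s + 3.
Check: P(8) = -941. ✓

P(s) = -2s^3 + s^2 + 2s + 3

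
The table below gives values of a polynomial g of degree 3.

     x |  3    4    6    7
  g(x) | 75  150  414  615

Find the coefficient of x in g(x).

Write g(x) = ax^3 + bx^2 + cx + d. Substituting each data point gives a linear system:
  27a + 9b + 3c + d = 75
  64a + 16b + 4c + d = 150
  216a + 36b + 6c + d = 414
  343a + 49b + 7c + d = 615
Solving the system yields a = 1, b = 6, c = -4, d = 6.
So g(x) = x³ + 6x² - 4x + 6.
The coefficient of x is -4.

-4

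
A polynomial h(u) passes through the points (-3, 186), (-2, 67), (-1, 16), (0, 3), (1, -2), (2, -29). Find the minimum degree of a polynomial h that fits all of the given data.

Forward differences of the values at u = -3, -2, -1, 0, 1, 2:
  h  : 186  67  16  3  -2  -29
  Δ  : -119  -51  -13  -5  -27
  Δ^2: 68  38  8  -22
  Δ^3: -30  -30  -30
  Δ^4: 0  0
  Δ^5: 0
The third differences are constant (-30) and nonzero, while all higher differences vanish, so the minimal degree is 3.

3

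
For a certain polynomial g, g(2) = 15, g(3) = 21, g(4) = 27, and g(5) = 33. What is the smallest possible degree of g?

1

Forward differences of the values at u = 2, 3, 4, 5:
  g  : 15  21  27  33
  Δ  : 6  6  6
  Δ^2: 0  0
  Δ^3: 0
The first differences are constant (6) and nonzero, while all higher differences vanish, so the minimal degree is 1.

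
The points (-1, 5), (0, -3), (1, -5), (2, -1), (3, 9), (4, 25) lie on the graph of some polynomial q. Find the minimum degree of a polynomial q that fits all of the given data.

Forward differences of the values at t = -1, 0, 1, 2, 3, 4:
  q  : 5  -3  -5  -1  9  25
  Δ  : -8  -2  4  10  16
  Δ^2: 6  6  6  6
  Δ^3: 0  0  0
  Δ^4: 0  0
  Δ^5: 0
The second differences are constant (6) and nonzero, while all higher differences vanish, so the minimal degree is 2.

2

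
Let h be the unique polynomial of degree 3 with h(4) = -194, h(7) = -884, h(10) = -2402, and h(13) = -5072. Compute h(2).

-34

Write h(n) = an^3 + bn^2 + cn + d. Substituting each data point gives a linear system:
  64a + 16b + 4c + d = -194
  343a + 49b + 7c + d = -884
  1000a + 100b + 10c + d = -2402
  2197a + 169b + 13c + d = -5072
Solving the system yields a = -2, b = -4, c = 0, d = -2.
So h(n) = -2n^3 - 4n^2 - 2.
Then h(2) = -34.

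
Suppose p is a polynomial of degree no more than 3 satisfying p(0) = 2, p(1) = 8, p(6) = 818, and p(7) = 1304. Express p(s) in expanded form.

p(s) = 4s^3 - 2s^2 + 4s + 2

Write p(s) = as^3 + bs^2 + cs + d. Substituting each data point gives a linear system:
  d = 2
  a + b + c + d = 8
  216a + 36b + 6c + d = 818
  343a + 49b + 7c + d = 1304
Solving the system yields a = 4, b = -2, c = 4, d = 2.
So p(s) = 4s³ - 2s² + 4s + 2.
Check: p(7) = 1304. ✓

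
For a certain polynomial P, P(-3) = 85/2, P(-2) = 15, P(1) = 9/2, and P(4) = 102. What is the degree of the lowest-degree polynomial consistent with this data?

2

Divided differences on the nodes -3, -2, 1, 4:
  order 0: 85/2  15  9/2  102
  order 1: -55/2  -7/2  65/2
  order 2: 6  6
  order 3: 0
The order-2 divided differences are all 6 (nonzero) and every higher order vanishes, so the data lies on a polynomial of degree exactly 2.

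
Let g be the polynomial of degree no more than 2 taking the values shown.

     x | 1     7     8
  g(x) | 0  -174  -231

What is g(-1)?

-6

Using the Lagrange interpolation formula with nodes 1, 7, 8:
  L_0(x) = (x - 7)(x - 8) / 42
  L_1(x) = (x - 1)(x - 8) / -6
  L_2(x) = (x - 1)(x - 7) / 7
Then g(x) = 0·L_0(x) - 174·L_1(x) - 231·L_2(x).
Expanding and collecting terms gives g(x) = -4x^2 + 3x + 1.
Evaluating at x = -1: g(-1) = -6.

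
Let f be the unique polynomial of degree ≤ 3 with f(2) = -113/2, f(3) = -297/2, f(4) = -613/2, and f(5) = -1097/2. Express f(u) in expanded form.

Using the Lagrange interpolation formula with nodes 2, 3, 4, 5:
  L_0(u) = (u - 3)(u - 4)(u - 5) / -6
  L_1(u) = (u - 2)(u - 4)(u - 5) / 2
  L_2(u) = (u - 2)(u - 3)(u - 5) / -2
  L_3(u) = (u - 2)(u - 3)(u - 4) / 6
Then f(u) = -113/2·L_0(u) - 297/2·L_1(u) - 613/2·L_2(u) - 1097/2·L_3(u).
Expanding and collecting terms gives f(u) = -3u^3 - 6u^2 - 5u + 3/2.
Check: f(3) = -297/2. ✓

f(u) = -3u^3 - 6u^2 - 5u + 3/2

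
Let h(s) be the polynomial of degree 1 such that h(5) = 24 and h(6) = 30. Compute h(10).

Write h(s) = as + b. Substituting each data point gives a linear system:
  5a + b = 24
  6a + b = 30
Solving the system yields a = 6, b = -6.
So h(s) = 6s - 6.
Then h(10) = 54.

54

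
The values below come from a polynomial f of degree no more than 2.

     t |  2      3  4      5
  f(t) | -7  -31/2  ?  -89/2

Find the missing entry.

The 3 known points determine the degree-2 polynomial uniquely.
Write f(t) = at^2 + bt + c. Substituting each data point gives a linear system:
  4a + 2b + c = -7
  9a + 3b + c = -31/2
  25a + 5b + c = -89/2
Solving the system yields a = -2, b = 3/2, c = -2.
So f(t) = -2t² + (3/2)t - 2.
Then f(4) = -28.

-28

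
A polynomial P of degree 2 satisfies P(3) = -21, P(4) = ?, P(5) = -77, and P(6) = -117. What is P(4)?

-45

The 3 known points determine the degree-2 polynomial uniquely.
Write P(x) = ax^2 + bx + c. Substituting each data point gives a linear system:
  9a + 3b + c = -21
  25a + 5b + c = -77
  36a + 6b + c = -117
Solving the system yields a = -4, b = 4, c = 3.
So P(x) = -4x^2 + 4x + 3.
Then P(4) = -45.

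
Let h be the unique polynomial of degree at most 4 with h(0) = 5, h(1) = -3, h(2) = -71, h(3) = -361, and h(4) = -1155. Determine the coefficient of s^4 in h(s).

Write h(s) = as^4 + bs^3 + cs^2 + ds + e. Substituting each data point gives a linear system:
  e = 5
  a + b + c + d + e = -3
  16a + 8b + 4c + 2d + e = -71
  81a + 27b + 9c + 3d + e = -361
  256a + 64b + 16c + 4d + e = -1155
Solving the system yields a = -5, b = 3, c = -4, d = -2, e = 5.
So h(s) = -5s^4 + 3s^3 - 4s^2 - 2s + 5.
The leading coefficient is -5.

-5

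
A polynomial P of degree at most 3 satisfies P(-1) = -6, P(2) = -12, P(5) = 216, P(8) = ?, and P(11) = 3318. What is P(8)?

The 4 known points determine the degree-3 polynomial uniquely.
Write P(u) = au^3 + bu^2 + cu + d. Substituting each data point gives a linear system:
  -a + b - c + d = -6
  8a + 4b + 2c + d = -12
  125a + 25b + 5c + d = 216
  1331a + 121b + 11c + d = 3318
Solving the system yields a = 3, b = -5, c = -6, d = -4.
So P(u) = 3u^3 - 5u^2 - 6u - 4.
Then P(8) = 1164.

1164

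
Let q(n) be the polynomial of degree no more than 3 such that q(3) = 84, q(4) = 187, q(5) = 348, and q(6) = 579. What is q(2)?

27

Write q(n) = an^3 + bn^2 + cn + d. Substituting each data point gives a linear system:
  27a + 9b + 3c + d = 84
  64a + 16b + 4c + d = 187
  125a + 25b + 5c + d = 348
  216a + 36b + 6c + d = 579
Solving the system yields a = 2, b = 5, c = -6, d = 3.
So q(n) = 2n³ + 5n² - 6n + 3.
Then q(2) = 27.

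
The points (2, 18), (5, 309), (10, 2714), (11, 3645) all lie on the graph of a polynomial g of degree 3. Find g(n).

g(n) = 3n^3 - 3n^2 + n + 4

Write g(n) = an^3 + bn^2 + cn + d. Substituting each data point gives a linear system:
  8a + 4b + 2c + d = 18
  125a + 25b + 5c + d = 309
  1000a + 100b + 10c + d = 2714
  1331a + 121b + 11c + d = 3645
Solving the system yields a = 3, b = -3, c = 1, d = 4.
So g(n) = 3n³ - 3n² + n + 4.
Check: g(2) = 18. ✓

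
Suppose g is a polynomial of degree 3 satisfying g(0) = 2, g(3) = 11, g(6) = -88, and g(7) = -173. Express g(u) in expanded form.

Write g(u) = au^3 + bu^2 + cu + d. Substituting each data point gives a linear system:
  d = 2
  27a + 9b + 3c + d = 11
  216a + 36b + 6c + d = -88
  343a + 49b + 7c + d = -173
Solving the system yields a = -1, b = 3, c = 3, d = 2.
So g(u) = -u^3 + 3u^2 + 3u + 2.
Check: g(0) = 2. ✓

g(u) = -u^3 + 3u^2 + 3u + 2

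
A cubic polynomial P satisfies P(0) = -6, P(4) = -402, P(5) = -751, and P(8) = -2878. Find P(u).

Using the Lagrange interpolation formula with nodes 0, 4, 5, 8:
  L_0(u) = (u - 4)(u - 5)(u - 8) / -160
  L_1(u) = u(u - 5)(u - 8) / 16
  L_2(u) = u(u - 4)(u - 8) / -15
  L_3(u) = u(u - 4)(u - 5) / 96
Then P(u) = -6·L_0(u) - 402·L_1(u) - 751·L_2(u) - 2878·L_3(u).
Expanding and collecting terms gives P(u) = -5u^3 - 5u^2 + u - 6.
Check: P(0) = -6. ✓

P(u) = -5u^3 - 5u^2 + u - 6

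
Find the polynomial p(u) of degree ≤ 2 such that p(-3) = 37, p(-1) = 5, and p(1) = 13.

Write p(u) = au^2 + bu + c. Substituting each data point gives a linear system:
  9a - 3b + c = 37
  a - b + c = 5
  a + b + c = 13
Solving the system yields a = 5, b = 4, c = 4.
So p(u) = 5u^2 + 4u + 4.
Check: p(1) = 13. ✓

p(u) = 5u^2 + 4u + 4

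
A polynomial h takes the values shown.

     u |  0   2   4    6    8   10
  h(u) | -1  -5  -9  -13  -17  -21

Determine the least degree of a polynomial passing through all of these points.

Forward differences of the values at u = 0, 2, 4, 6, 8, 10:
  h  : -1  -5  -9  -13  -17  -21
  Δ  : -4  -4  -4  -4  -4
  Δ^2: 0  0  0  0
  Δ^3: 0  0  0
  Δ^4: 0  0
  Δ^5: 0
The first differences are constant (-4) and nonzero, while all higher differences vanish, so the minimal degree is 1.

1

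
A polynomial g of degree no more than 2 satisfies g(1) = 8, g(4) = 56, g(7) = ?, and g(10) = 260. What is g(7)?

On equispaced nodes a degree-2 polynomial has vanishing third forward difference, so
  - g(1) + 3·g(4) - 3·g(7) + g(10) = 0.
Substituting the known values and solving for g(7):
  -3·g(7) = -420
  g(7) = 140.

140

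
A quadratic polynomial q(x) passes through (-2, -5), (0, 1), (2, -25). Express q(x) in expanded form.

Write q(x) = ax^2 + bx + c. Substituting each data point gives a linear system:
  4a - 2b + c = -5
  c = 1
  4a + 2b + c = -25
Solving the system yields a = -4, b = -5, c = 1.
So q(x) = -4x² - 5x + 1.
Check: q(-2) = -5. ✓

q(x) = -4x^2 - 5x + 1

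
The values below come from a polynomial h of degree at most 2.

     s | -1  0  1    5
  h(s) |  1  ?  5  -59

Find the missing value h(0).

The 3 known points determine the degree-2 polynomial uniquely.
Write h(s) = as^2 + bs + c. Substituting each data point gives a linear system:
  a - b + c = 1
  a + b + c = 5
  25a + 5b + c = -59
Solving the system yields a = -3, b = 2, c = 6.
So h(s) = -3s² + 2s + 6.
Then h(0) = 6.

6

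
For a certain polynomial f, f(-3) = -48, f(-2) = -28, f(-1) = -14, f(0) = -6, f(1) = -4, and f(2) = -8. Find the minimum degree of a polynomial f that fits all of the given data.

Forward differences of the values at s = -3, -2, -1, 0, 1, 2:
  f  : -48  -28  -14  -6  -4  -8
  Δ  : 20  14  8  2  -4
  Δ^2: -6  -6  -6  -6
  Δ^3: 0  0  0
  Δ^4: 0  0
  Δ^5: 0
The second differences are constant (-6) and nonzero, while all higher differences vanish, so the minimal degree is 2.

2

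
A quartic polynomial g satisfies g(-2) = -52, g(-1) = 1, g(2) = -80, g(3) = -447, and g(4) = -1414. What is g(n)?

Write g(n) = an^4 + bn^3 + cn^2 + dn + e. Substituting each data point gives a linear system:
  16a - 8b + 4c - 2d + e = -52
  a - b + c - d + e = 1
  16a + 8b + 4c + 2d + e = -80
  81a + 27b + 9c + 3d + e = -447
  256a + 64b + 16c + 4d + e = -1414
Solving the system yields a = -5, b = -3, c = 2, d = 5, e = 6.
So g(n) = -5n⁴ - 3n³ + 2n² + 5n + 6.
Check: g(-2) = -52. ✓

g(n) = -5n^4 - 3n^3 + 2n^2 + 5n + 6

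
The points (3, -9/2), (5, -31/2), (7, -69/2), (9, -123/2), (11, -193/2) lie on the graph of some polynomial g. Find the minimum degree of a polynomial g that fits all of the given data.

Forward differences of the values at s = 3, 5, 7, 9, 11:
  g  : -9/2  -31/2  -69/2  -123/2  -193/2
  Δ  : -11  -19  -27  -35
  Δ^2: -8  -8  -8
  Δ^3: 0  0
  Δ^4: 0
The second differences are constant (-8) and nonzero, while all higher differences vanish, so the minimal degree is 2.

2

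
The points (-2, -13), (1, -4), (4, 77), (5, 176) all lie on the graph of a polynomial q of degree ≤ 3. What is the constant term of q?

1

Write q(u) = au^3 + bu^2 + cu + d. Substituting each data point gives a linear system:
  -8a + 4b - 2c + d = -13
  a + b + c + d = -4
  64a + 16b + 4c + d = 77
  125a + 25b + 5c + d = 176
Solving the system yields a = 2, b = -2, c = -5, d = 1.
So q(u) = 2u^3 - 2u^2 - 5u + 1.
The constant term is 1.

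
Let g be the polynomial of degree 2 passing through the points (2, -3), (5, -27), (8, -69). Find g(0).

Write g(x) = ax^2 + bx + c. Substituting each data point gives a linear system:
  4a + 2b + c = -3
  25a + 5b + c = -27
  64a + 8b + c = -69
Solving the system yields a = -1, b = -1, c = 3.
So g(x) = -x² - x + 3.
Then g(0) = 3.

3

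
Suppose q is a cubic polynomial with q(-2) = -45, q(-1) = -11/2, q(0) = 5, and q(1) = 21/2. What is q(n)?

Using the Lagrange interpolation formula with nodes -2, -1, 0, 1:
  L_0(n) = (n + 1)n(n - 1) / -6
  L_1(n) = (n + 2)n(n - 1) / 2
  L_2(n) = (n + 2)(n + 1)(n - 1) / -2
  L_3(n) = (n + 2)(n + 1)n / 6
Then q(n) = -45·L_0(n) - 11/2·L_1(n) + 5·L_2(n) + 21/2·L_3(n).
Expanding and collecting terms gives q(n) = 4n³ - (5/2)n² + 4n + 5.
Check: q(1) = 21/2. ✓

q(n) = 4n^3 - (5/2)n^2 + 4n + 5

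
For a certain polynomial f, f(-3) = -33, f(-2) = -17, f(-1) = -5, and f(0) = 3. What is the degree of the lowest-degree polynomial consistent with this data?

2

Forward differences of the values at u = -3, -2, -1, 0:
  f  : -33  -17  -5  3
  Δ  : 16  12  8
  Δ^2: -4  -4
  Δ^3: 0
The second differences are constant (-4) and nonzero, while all higher differences vanish, so the minimal degree is 2.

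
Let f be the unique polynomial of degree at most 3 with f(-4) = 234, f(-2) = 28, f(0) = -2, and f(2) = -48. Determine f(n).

f(n) = -4n^3 - 2n^2 - 3n - 2

Write f(n) = an^3 + bn^2 + cn + d. Substituting each data point gives a linear system:
  -64a + 16b - 4c + d = 234
  -8a + 4b - 2c + d = 28
  d = -2
  8a + 4b + 2c + d = -48
Solving the system yields a = -4, b = -2, c = -3, d = -2.
So f(n) = -4n³ - 2n² - 3n - 2.
Check: f(0) = -2. ✓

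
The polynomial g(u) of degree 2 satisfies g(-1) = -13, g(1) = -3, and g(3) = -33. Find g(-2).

-33

Using the Lagrange interpolation formula with nodes -1, 1, 3:
  L_0(u) = (u - 1)(u - 3) / 8
  L_1(u) = (u + 1)(u - 3) / -4
  L_2(u) = (u + 1)(u - 1) / 8
Then g(u) = -13·L_0(u) - 3·L_1(u) - 33·L_2(u).
Expanding and collecting terms gives g(u) = -5u² + 5u - 3.
Evaluating at u = -2: g(-2) = -33.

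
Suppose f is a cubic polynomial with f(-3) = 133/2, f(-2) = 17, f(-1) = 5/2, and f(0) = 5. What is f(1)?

Forward differences of the values at t = -3, -2, -1, 0:
  f  : 133/2  17  5/2  5
  Δ  : -99/2  -29/2  5/2
  Δ^2: 35  17
  Δ^3: -18
The third differences are constant, confirming degree 3.
Interpolating (Newton forward form) and evaluating at t = 1 gives f(1) = 13/2.

13/2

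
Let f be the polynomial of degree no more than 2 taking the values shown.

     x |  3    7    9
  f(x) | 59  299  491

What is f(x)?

f(x) = 6x^2 + 5

Write f(x) = ax^2 + bx + c. Substituting each data point gives a linear system:
  9a + 3b + c = 59
  49a + 7b + c = 299
  81a + 9b + c = 491
Solving the system yields a = 6, b = 0, c = 5.
So f(x) = 6x² + 5.
Check: f(9) = 491. ✓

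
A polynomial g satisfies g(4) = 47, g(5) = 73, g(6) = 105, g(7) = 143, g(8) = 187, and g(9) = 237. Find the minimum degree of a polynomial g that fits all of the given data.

Forward differences of the values at n = 4, 5, 6, 7, 8, 9:
  g  : 47  73  105  143  187  237
  Δ  : 26  32  38  44  50
  Δ^2: 6  6  6  6
  Δ^3: 0  0  0
  Δ^4: 0  0
  Δ^5: 0
The second differences are constant (6) and nonzero, while all higher differences vanish, so the minimal degree is 2.

2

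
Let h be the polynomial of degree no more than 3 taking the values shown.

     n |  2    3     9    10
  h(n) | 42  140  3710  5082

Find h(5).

642

Write h(n) = an^3 + bn^2 + cn + d. Substituting each data point gives a linear system:
  8a + 4b + 2c + d = 42
  27a + 9b + 3c + d = 140
  729a + 81b + 9c + d = 3710
  1000a + 100b + 10c + d = 5082
Solving the system yields a = 5, b = 1, c = -2, d = 2.
So h(n) = 5n^3 + n^2 - 2n + 2.
Then h(5) = 642.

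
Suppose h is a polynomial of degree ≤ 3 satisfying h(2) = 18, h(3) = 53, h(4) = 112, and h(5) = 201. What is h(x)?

h(x) = x^3 + 3x^2 + x - 4

Write h(x) = ax^3 + bx^2 + cx + d. Substituting each data point gives a linear system:
  8a + 4b + 2c + d = 18
  27a + 9b + 3c + d = 53
  64a + 16b + 4c + d = 112
  125a + 25b + 5c + d = 201
Solving the system yields a = 1, b = 3, c = 1, d = -4.
So h(x) = x³ + 3x² + x - 4.
Check: h(5) = 201. ✓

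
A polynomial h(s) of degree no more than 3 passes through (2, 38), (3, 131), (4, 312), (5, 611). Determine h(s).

Using the Lagrange interpolation formula with nodes 2, 3, 4, 5:
  L_0(s) = (s - 3)(s - 4)(s - 5) / -6
  L_1(s) = (s - 2)(s - 4)(s - 5) / 2
  L_2(s) = (s - 2)(s - 3)(s - 5) / -2
  L_3(s) = (s - 2)(s - 3)(s - 4) / 6
Then h(s) = 38·L_0(s) + 131·L_1(s) + 312·L_2(s) + 611·L_3(s).
Expanding and collecting terms gives h(s) = 5s^3 - s^2 + 3s - 4.
Check: h(3) = 131. ✓

h(s) = 5s^3 - s^2 + 3s - 4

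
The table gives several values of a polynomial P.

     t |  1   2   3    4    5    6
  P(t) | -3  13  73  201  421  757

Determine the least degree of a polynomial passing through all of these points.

Forward differences of the values at t = 1, 2, 3, 4, 5, 6:
  P  : -3  13  73  201  421  757
  Δ  : 16  60  128  220  336
  Δ^2: 44  68  92  116
  Δ^3: 24  24  24
  Δ^4: 0  0
  Δ^5: 0
The third differences are constant (24) and nonzero, while all higher differences vanish, so the minimal degree is 3.

3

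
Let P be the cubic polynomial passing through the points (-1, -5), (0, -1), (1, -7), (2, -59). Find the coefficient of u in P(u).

5

Write P(u) = au^3 + bu^2 + cu + d. Substituting each data point gives a linear system:
  -a + b - c + d = -5
  d = -1
  a + b + c + d = -7
  8a + 4b + 2c + d = -59
Solving the system yields a = -6, b = -5, c = 5, d = -1.
So P(u) = -6u³ - 5u² + 5u - 1.
The coefficient of u is 5.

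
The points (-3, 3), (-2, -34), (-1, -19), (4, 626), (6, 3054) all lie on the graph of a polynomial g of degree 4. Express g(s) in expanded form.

Write g(s) = as^4 + bs^3 + cs^2 + ds + e. Substituting each data point gives a linear system:
  81a - 27b + 9c - 3d + e = 3
  16a - 8b + 4c - 2d + e = -34
  a - b + c - d + e = -19
  256a + 64b + 16c + 4d + e = 626
  1296a + 216b + 36c + 6d + e = 3054
Solving the system yields a = 2, b = 3, c = -6, d = 6, e = -6.
So g(s) = 2s⁴ + 3s³ - 6s² + 6s - 6.
Check: g(-3) = 3. ✓

g(s) = 2s^4 + 3s^3 - 6s^2 + 6s - 6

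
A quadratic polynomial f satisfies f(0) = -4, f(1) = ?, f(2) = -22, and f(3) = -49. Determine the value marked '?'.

The 3 known points determine the degree-2 polynomial uniquely.
Write f(t) = at^2 + bt + c. Substituting each data point gives a linear system:
  c = -4
  4a + 2b + c = -22
  9a + 3b + c = -49
Solving the system yields a = -6, b = 3, c = -4.
So f(t) = -6t² + 3t - 4.
Then f(1) = -7.

-7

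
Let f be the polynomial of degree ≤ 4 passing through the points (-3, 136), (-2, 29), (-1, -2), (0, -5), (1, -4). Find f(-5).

Using the Lagrange interpolation formula with nodes -3, -2, -1, 0, 1:
  L_0(x) = (x + 2)(x + 1)x(x - 1) / 24
  L_1(x) = (x + 3)(x + 1)x(x - 1) / -6
  L_2(x) = (x + 3)(x + 2)x(x - 1) / 4
  L_3(x) = (x + 3)(x + 2)(x + 1)(x - 1) / -6
  L_4(x) = (x + 3)(x + 2)(x + 1)x / 24
Then f(x) = 136·L_0(x) + 29·L_1(x) - 2·L_2(x) - 5·L_3(x) - 4·L_4(x).
Expanding and collecting terms gives f(x) = x^4 - 2x^3 + x^2 + x - 5.
Evaluating at x = -5: f(-5) = 890.

890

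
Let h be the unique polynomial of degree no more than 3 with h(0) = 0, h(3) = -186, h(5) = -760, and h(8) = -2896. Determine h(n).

h(n) = -5n^3 - 5n^2 - 2n

Using the Lagrange interpolation formula with nodes 0, 3, 5, 8:
  L_0(n) = (n - 3)(n - 5)(n - 8) / -120
  L_1(n) = n(n - 5)(n - 8) / 30
  L_2(n) = n(n - 3)(n - 8) / -30
  L_3(n) = n(n - 3)(n - 5) / 120
Then h(n) = 0·L_0(n) - 186·L_1(n) - 760·L_2(n) - 2896·L_3(n).
Expanding and collecting terms gives h(n) = -5n^3 - 5n^2 - 2n.
Check: h(3) = -186. ✓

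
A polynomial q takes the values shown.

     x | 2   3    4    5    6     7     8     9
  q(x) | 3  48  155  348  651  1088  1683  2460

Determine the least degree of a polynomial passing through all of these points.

3

Forward differences of the values at x = 2, 3, 4, 5, 6, 7, 8, 9:
  q  : 3  48  155  348  651  1088  1683  2460
  Δ  : 45  107  193  303  437  595  777
  Δ^2: 62  86  110  134  158  182
  Δ^3: 24  24  24  24  24
  Δ^4: 0  0  0  0
  Δ^5: 0  0  0
  Δ^6: 0  0
  Δ^7: 0
The third differences are constant (24) and nonzero, while all higher differences vanish, so the minimal degree is 3.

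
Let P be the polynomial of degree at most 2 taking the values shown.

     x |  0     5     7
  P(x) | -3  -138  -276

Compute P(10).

Write P(x) = ax^2 + bx + c. Substituting each data point gives a linear system:
  c = -3
  25a + 5b + c = -138
  49a + 7b + c = -276
Solving the system yields a = -6, b = 3, c = -3.
So P(x) = -6x^2 + 3x - 3.
Then P(10) = -573.

-573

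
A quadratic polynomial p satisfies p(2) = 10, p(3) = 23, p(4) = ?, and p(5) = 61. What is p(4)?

40

On equispaced nodes a degree-2 polynomial has vanishing third forward difference, so
  - p(2) + 3·p(3) - 3·p(4) + p(5) = 0.
Substituting the known values and solving for p(4):
  -3·p(4) = -120
  p(4) = 40.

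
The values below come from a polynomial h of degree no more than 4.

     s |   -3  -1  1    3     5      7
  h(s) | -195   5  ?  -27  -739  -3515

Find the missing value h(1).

13

On equispaced nodes a degree-4 polynomial has vanishing fifth forward difference, so
  - h(-3) + 5·h(-1) - 10·h(1) + 10·h(3) - 5·h(5) + h(7) = 0.
Substituting the known values and solving for h(1):
  -10·h(1) = -130
  h(1) = 13.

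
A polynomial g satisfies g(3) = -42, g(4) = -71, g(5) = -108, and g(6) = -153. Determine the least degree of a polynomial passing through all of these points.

2

Forward differences of the values at x = 3, 4, 5, 6:
  g  : -42  -71  -108  -153
  Δ  : -29  -37  -45
  Δ^2: -8  -8
  Δ^3: 0
The second differences are constant (-8) and nonzero, while all higher differences vanish, so the minimal degree is 2.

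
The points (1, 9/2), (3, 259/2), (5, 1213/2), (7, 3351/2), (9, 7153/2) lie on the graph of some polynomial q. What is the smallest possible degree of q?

3

Forward differences of the values at t = 1, 3, 5, 7, 9:
  q  : 9/2  259/2  1213/2  3351/2  7153/2
  Δ  : 125  477  1069  1901
  Δ^2: 352  592  832
  Δ^3: 240  240
  Δ^4: 0
The third differences are constant (240) and nonzero, while all higher differences vanish, so the minimal degree is 3.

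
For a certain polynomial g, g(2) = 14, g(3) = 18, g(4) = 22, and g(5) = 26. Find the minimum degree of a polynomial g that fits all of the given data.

Forward differences of the values at s = 2, 3, 4, 5:
  g  : 14  18  22  26
  Δ  : 4  4  4
  Δ^2: 0  0
  Δ^3: 0
The first differences are constant (4) and nonzero, while all higher differences vanish, so the minimal degree is 1.

1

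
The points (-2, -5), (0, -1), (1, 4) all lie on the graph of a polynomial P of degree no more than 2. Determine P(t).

Write P(t) = at^2 + bt + c. Substituting each data point gives a linear system:
  4a - 2b + c = -5
  c = -1
  a + b + c = 4
Solving the system yields a = 1, b = 4, c = -1.
So P(t) = t^2 + 4t - 1.
Check: P(-2) = -5. ✓

P(t) = t^2 + 4t - 1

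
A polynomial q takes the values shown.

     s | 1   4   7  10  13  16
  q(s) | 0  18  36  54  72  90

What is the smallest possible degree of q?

1

Forward differences of the values at s = 1, 4, 7, 10, 13, 16:
  q  : 0  18  36  54  72  90
  Δ  : 18  18  18  18  18
  Δ^2: 0  0  0  0
  Δ^3: 0  0  0
  Δ^4: 0  0
  Δ^5: 0
The first differences are constant (18) and nonzero, while all higher differences vanish, so the minimal degree is 1.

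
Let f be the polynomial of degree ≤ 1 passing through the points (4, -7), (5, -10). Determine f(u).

Write f(u) = au + b. Substituting each data point gives a linear system:
  4a + b = -7
  5a + b = -10
Solving the system yields a = -3, b = 5.
So f(u) = -3u + 5.
Check: f(4) = -7. ✓

f(u) = -3u + 5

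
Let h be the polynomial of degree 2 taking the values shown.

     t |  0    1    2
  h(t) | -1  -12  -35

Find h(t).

Write h(t) = at^2 + bt + c. Substituting each data point gives a linear system:
  c = -1
  a + b + c = -12
  4a + 2b + c = -35
Solving the system yields a = -6, b = -5, c = -1.
So h(t) = -6t^2 - 5t - 1.
Check: h(0) = -1. ✓

h(t) = -6t^2 - 5t - 1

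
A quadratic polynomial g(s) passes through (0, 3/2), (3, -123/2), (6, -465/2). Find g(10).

Write g(s) = as^2 + bs + c. Substituting each data point gives a linear system:
  c = 3/2
  9a + 3b + c = -123/2
  36a + 6b + c = -465/2
Solving the system yields a = -6, b = -3, c = 3/2.
So g(s) = -6s² - 3s + 3/2.
Then g(10) = -1257/2.

-1257/2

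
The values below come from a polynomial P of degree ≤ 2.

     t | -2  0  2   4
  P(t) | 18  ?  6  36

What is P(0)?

The 3 known points determine the degree-2 polynomial uniquely.
Write P(t) = at^2 + bt + c. Substituting each data point gives a linear system:
  4a - 2b + c = 18
  4a + 2b + c = 6
  16a + 4b + c = 36
Solving the system yields a = 3, b = -3, c = 0.
So P(t) = 3t^2 - 3t.
Then P(0) = 0.

0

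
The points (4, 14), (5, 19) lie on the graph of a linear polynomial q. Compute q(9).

39

Write q(s) = as + b. Substituting each data point gives a linear system:
  4a + b = 14
  5a + b = 19
Solving the system yields a = 5, b = -6.
So q(s) = 5s - 6.
Then q(9) = 39.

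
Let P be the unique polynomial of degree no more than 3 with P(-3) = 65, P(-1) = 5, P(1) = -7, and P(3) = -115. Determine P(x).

Write P(x) = ax^3 + bx^2 + cx + d. Substituting each data point gives a linear system:
  -27a + 9b - 3c + d = 65
  -a + b - c + d = 5
  a + b + c + d = -7
  27a + 9b + 3c + d = -115
Solving the system yields a = -3, b = -3, c = -3, d = 2.
So P(x) = -3x^3 - 3x^2 - 3x + 2.
Check: P(-3) = 65. ✓

P(x) = -3x^3 - 3x^2 - 3x + 2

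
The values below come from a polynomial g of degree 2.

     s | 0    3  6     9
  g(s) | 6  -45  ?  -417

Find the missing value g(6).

-186

The 3 known points determine the degree-2 polynomial uniquely.
Write g(s) = as^2 + bs + c. Substituting each data point gives a linear system:
  c = 6
  9a + 3b + c = -45
  81a + 9b + c = -417
Solving the system yields a = -5, b = -2, c = 6.
So g(s) = -5s^2 - 2s + 6.
Then g(6) = -186.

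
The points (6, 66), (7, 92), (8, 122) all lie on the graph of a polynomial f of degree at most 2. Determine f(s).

f(s) = 2s^2 - 6

Using the Lagrange interpolation formula with nodes 6, 7, 8:
  L_0(s) = (s - 7)(s - 8) / 2
  L_1(s) = (s - 6)(s - 8) / -1
  L_2(s) = (s - 6)(s - 7) / 2
Then f(s) = 66·L_0(s) + 92·L_1(s) + 122·L_2(s).
Expanding and collecting terms gives f(s) = 2s^2 - 6.
Check: f(6) = 66. ✓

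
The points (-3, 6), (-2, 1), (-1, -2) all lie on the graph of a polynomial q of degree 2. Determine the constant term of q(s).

Write q(s) = as^2 + bs + c. Substituting each data point gives a linear system:
  9a - 3b + c = 6
  4a - 2b + c = 1
  a - b + c = -2
Solving the system yields a = 1, b = 0, c = -3.
So q(s) = s^2 - 3.
The constant term is -3.

-3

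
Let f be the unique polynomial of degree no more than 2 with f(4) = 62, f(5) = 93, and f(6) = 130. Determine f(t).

Using the Lagrange interpolation formula with nodes 4, 5, 6:
  L_0(t) = (t - 5)(t - 6) / 2
  L_1(t) = (t - 4)(t - 6) / -1
  L_2(t) = (t - 4)(t - 5) / 2
Then f(t) = 62·L_0(t) + 93·L_1(t) + 130·L_2(t).
Expanding and collecting terms gives f(t) = 3t² + 4t - 2.
Check: f(6) = 130. ✓

f(t) = 3t^2 + 4t - 2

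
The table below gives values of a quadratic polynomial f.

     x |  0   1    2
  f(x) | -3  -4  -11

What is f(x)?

Write f(x) = ax^2 + bx + c. Substituting each data point gives a linear system:
  c = -3
  a + b + c = -4
  4a + 2b + c = -11
Solving the system yields a = -3, b = 2, c = -3.
So f(x) = -3x² + 2x - 3.
Check: f(2) = -11. ✓

f(x) = -3x^2 + 2x - 3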